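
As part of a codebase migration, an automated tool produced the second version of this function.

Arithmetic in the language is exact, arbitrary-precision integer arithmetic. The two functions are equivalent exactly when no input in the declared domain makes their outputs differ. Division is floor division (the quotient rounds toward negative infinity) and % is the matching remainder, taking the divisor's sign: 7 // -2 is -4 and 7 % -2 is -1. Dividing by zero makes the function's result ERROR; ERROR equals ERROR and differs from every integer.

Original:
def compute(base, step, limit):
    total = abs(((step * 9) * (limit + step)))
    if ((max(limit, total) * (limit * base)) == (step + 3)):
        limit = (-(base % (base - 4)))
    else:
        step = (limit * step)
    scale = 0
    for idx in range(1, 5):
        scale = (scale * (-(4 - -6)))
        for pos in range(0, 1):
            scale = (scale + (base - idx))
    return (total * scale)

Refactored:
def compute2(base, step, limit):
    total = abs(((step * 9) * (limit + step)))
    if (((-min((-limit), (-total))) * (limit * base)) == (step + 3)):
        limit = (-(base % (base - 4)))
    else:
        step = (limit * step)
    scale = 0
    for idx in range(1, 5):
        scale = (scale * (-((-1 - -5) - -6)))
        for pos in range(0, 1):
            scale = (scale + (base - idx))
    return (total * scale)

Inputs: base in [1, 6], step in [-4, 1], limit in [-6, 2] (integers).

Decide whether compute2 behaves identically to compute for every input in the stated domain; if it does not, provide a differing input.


The two versions differ — the changes include min/max/abs usage differs; arithmetic usage differs; constant usage differs.
Spot check at base=2, step=0, limit=-3 — compute: total becomes 0; next ((max(limit, total) * (limit * base)) == (step + 3)) evaluates to false; next step becomes 0; next scale becomes 0; next at idx=1:; next scale becomes 0; next at pos=0:; next scale becomes 1; next at idx=2:; next scale becomes -10; next at pos=0:; next scale becomes -10; next at idx=3:; next scale becomes 100; next at pos=0:; next scale becomes 99; next at idx=4:; next scale becomes -990; next at pos=0:; next scale becomes -992; next final value 0. compute2: total becomes 0; next (((-min((-limit), (-total))) * (limit * base)) == (step + 3)) evaluates to false; next step becomes 0; next scale becomes 0; next at idx=1:; next scale becomes 0; next at pos=0:; next scale becomes 1; next at idx=2:; next scale becomes -10; next at pos=0:; next scale becomes -10; next at idx=3:; next scale becomes 100; next at pos=0:; next scale becomes 99; next at idx=4:; next scale becomes -990; next at pos=0:; next scale becomes -992; next final value 0. Both give 0.
Sweeping the whole domain (324 inputs) finds no disagreement.
verdict: equivalent


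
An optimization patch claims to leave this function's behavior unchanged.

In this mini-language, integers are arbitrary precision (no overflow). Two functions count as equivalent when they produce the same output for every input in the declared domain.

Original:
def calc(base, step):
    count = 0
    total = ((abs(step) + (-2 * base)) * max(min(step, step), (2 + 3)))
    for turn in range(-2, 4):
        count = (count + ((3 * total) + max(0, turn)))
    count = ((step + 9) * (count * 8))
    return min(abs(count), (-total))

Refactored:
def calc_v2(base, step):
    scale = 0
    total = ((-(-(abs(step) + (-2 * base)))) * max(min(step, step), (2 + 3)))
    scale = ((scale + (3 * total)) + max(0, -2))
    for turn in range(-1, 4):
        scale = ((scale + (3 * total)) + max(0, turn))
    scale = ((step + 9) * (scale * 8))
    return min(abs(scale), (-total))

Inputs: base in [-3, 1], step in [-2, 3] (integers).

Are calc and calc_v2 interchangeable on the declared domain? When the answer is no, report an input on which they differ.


Differences: statement counts differ, and constant usage differs, and arithmetic usage differs, and loop structure differs, and local variable names differ, and min/max/abs usage differs — yet all 30 inputs agree.
verdict: equivalent


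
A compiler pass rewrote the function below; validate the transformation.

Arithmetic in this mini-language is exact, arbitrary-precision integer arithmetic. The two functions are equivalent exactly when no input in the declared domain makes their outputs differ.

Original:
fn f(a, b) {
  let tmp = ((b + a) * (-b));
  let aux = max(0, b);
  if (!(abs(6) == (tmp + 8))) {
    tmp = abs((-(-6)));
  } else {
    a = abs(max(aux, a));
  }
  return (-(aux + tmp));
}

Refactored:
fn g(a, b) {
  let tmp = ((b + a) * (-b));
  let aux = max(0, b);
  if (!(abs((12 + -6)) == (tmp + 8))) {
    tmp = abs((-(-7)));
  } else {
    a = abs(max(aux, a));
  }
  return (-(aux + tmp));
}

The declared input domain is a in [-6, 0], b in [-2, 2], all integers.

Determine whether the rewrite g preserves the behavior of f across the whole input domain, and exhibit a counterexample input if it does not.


These are not equivalent — on a=-6, b=-2 the outputs split (-6 vs -7).
f: tmp becomes -16; next aux becomes 0; next (!(abs(6) == (tmp + 8))) evaluates to true; next tmp becomes 6; next final value -6
g: tmp becomes -16; next aux becomes 0; next (!(abs((12 + -6)) == (tmp + 8))) evaluates to true; next tmp becomes 7; next final value -7
verdict: not equivalent; witness: a=-6, b=-2


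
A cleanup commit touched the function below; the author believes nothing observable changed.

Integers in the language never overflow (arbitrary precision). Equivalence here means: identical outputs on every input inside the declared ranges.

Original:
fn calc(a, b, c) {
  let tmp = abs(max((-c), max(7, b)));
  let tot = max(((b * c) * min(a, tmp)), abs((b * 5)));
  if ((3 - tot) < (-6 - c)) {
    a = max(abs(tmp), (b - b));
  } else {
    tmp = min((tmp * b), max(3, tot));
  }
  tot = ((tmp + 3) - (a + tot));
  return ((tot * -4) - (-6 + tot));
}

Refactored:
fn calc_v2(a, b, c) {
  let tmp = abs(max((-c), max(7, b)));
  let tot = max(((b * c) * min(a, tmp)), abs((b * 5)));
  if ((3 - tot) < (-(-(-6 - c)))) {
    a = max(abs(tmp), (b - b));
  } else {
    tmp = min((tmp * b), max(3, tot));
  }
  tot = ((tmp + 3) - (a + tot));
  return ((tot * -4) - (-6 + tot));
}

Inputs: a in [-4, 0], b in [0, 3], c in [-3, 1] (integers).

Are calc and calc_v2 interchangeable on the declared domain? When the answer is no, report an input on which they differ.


The two are interchangeable: same computation, different form, and every declared input agrees.
Spot check at a=-4, b=1, c=-2 — calc: tmp becomes 7; next tot becomes 8; next ((3 - tot) < (-6 - c)) evaluates to true; next a becomes 7; next tot becomes -5; next final value 31. calc_v2: tmp becomes 7; next tot becomes 8; next ((3 - tot) < (-(-(-6 - c)))) evaluates to true; next a becomes 7; next tot becomes -5; next final value 31. Both give 31.
Across all 100 domain points the two functions coincide.
verdict: equivalent


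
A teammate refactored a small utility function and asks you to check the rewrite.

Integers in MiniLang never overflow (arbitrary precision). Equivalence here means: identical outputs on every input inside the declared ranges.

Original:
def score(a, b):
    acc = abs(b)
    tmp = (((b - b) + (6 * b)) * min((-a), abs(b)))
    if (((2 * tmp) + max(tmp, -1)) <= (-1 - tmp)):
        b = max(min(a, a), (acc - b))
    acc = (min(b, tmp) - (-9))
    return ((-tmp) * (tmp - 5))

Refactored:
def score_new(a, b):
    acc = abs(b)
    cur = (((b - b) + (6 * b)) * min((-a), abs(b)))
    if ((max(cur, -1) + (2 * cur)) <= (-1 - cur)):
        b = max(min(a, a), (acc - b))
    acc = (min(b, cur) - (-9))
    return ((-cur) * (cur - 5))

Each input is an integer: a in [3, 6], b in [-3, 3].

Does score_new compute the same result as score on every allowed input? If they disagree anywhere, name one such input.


Differences: local variable names differ — yet all 28 inputs agree.
verdict: equivalent


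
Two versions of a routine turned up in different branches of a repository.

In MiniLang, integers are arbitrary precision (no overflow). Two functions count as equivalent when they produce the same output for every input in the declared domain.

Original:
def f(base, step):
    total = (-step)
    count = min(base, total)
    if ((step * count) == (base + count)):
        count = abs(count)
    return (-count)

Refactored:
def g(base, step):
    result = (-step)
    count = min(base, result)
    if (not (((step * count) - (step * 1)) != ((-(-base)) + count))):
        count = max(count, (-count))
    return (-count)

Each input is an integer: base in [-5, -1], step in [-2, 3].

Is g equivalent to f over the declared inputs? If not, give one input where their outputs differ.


Try base=-5, step=2.
f: total becomes -2; next count becomes -5; next ((step * count) == (base + count)) evaluates to true; next count becomes 5; next final value -5
g: result becomes -2; next count becomes -5; next (not (((step * count) - (step * 1)) != ((-(-base)) + count))) evaluates to false; next final value 5
-5 against 5: the behavior changed.
verdict: not equivalent; witness: base=-5, step=2


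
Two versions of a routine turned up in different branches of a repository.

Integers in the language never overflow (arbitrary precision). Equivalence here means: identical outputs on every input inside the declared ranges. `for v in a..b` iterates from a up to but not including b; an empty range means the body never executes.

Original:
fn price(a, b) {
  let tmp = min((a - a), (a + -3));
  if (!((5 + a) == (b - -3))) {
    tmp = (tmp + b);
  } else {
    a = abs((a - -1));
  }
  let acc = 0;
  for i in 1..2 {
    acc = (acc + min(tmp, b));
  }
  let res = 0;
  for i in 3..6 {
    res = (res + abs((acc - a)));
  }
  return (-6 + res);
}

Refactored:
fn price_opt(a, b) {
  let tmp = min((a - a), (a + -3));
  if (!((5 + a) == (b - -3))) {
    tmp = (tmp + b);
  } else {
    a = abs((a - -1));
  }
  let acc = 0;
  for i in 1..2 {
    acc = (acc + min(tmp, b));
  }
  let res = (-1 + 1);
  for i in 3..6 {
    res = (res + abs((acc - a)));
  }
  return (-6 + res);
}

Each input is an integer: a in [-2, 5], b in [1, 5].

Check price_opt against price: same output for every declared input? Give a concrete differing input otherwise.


The two are interchangeable: constant usage differs; and arithmetic usage differs, and every declared input agrees.
Spot check at a=3, b=5 — price: tmp := 0 | (!((5 + a) == (b - -3))): false | a := 4 | acc := 0 | iter i=1: | acc := 0 | res := 0 | iter i=3: | res := 4 | iter i=4: | res := 8 | iter i=5: | res := 12 | result 6. price_opt: tmp := 0 | (!((5 + a) == (b - -3))): false | a := 4 | acc := 0 | iter i=1: | acc := 0 | res := 0 | iter i=3: | res := 4 | iter i=4: | res := 8 | iter i=5: | res := 12 | result 6. Both give 6.
Every one of the 40 inputs gives matching results.
verdict: equivalent


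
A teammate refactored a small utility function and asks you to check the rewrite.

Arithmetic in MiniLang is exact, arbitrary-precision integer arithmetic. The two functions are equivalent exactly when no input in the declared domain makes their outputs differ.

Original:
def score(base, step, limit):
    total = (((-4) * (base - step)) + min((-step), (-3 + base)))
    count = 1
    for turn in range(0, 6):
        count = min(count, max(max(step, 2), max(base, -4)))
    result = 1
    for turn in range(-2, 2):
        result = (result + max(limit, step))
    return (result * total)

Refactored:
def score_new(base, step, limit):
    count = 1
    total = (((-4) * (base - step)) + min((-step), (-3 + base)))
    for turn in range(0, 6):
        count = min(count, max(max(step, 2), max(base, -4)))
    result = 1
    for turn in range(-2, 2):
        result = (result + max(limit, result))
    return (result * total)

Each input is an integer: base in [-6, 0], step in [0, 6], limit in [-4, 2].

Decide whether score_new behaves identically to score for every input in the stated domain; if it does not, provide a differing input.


Evaluate both at base=-6, step=0, limit=-4.
score: total := 15 | count := 1 | iter turn=0: | count := 1 | iter turn=1: | count := 1 | iter turn=2: | count := 1 | iter turn=3: | count := 1 | iter turn=4: | count := 1 | iter turn=5: | count := 1 | result := 1 | iter turn=-2: | result := 1 | iter turn=-1: | result := 1 | iter turn=0: | result := 1 | iter turn=1: | result := 1 | result 15
score_new: count := 1 | total := 15 | iter turn=0: | count := 1 | iter turn=1: | count := 1 | iter turn=2: | count := 1 | iter turn=3: | count := 1 | iter turn=4: | count := 1 | iter turn=5: | count := 1 | result := 1 | iter turn=-2: | result := 2 | iter turn=-1: | result := 4 | iter turn=0: | result := 8 | iter turn=1: | result := 16 | result 240
15 and 240 differ, so these are not the same function on this domain.
verdict: not equivalent; witness: base=-6, step=0, limit=-4


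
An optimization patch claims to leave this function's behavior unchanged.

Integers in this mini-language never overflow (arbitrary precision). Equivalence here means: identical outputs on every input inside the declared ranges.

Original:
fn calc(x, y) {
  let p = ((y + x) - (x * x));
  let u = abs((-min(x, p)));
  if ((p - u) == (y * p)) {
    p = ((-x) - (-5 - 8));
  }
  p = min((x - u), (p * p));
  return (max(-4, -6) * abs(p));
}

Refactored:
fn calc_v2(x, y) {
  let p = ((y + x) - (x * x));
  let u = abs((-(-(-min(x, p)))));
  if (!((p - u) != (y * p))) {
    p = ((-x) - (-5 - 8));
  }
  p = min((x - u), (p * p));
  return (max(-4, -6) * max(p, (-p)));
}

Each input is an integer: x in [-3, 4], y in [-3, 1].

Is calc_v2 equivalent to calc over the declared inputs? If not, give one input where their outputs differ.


This is a faithful refactor — comparison usage differs; also boolean connective usage differs; also min/max/abs usage differs, but the computed results match everywhere.
Spot check at x=1, y=-2 — calc: p = -2; u = 2; ((p - u) == (y * p)) -> false; p = -1; return -4. calc_v2: p = -2; u = 2; (!((p - u) != (y * p))) -> false; p = -1; return -4. Both give -4.
An exhaustive pass over the 40 declared inputs shows identical outputs.
verdict: equivalent


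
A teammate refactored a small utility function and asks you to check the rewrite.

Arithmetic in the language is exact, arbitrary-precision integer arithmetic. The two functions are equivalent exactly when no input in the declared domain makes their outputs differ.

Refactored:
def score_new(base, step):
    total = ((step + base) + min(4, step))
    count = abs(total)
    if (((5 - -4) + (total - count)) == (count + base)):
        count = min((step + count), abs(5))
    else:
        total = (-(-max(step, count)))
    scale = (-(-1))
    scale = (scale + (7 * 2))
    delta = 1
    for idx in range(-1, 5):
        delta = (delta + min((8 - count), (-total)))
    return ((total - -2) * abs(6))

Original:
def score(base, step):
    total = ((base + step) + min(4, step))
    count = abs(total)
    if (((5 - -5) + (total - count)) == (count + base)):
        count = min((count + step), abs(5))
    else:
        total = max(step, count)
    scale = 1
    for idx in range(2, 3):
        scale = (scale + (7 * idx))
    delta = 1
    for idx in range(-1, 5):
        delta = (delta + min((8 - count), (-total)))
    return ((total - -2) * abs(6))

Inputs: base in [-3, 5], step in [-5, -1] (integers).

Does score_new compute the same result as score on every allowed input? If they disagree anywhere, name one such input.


The rewrite breaks on base=-2, step=-1, where the results are -12 and 36.
score: total = -4; count = 4; (((5 - -5) + (total - count)) == (count + base)) -> true; count = 3; scale = 1; [idx=2]; scale = 15; delta = 1; [idx=-1]; delta = 5; [idx=0]; delta = 9; [idx=1]; delta = 13; [idx=2]; delta = 17; [idx=3]; delta = 21; [idx=4]; delta = 25; return -12
score_new: total = -4; count = 4; (((5 - -4) + (total - count)) == (count + base)) -> false; total = 4; scale = 1; scale = 15; delta = 1; [idx=-1]; delta = -3; [idx=0]; delta = -7; [idx=1]; delta = -11; [idx=2]; delta = -15; [idx=3]; delta = -19; [idx=4]; delta = -23; return 36
verdict: not equivalent; witness: base=-2, step=-1


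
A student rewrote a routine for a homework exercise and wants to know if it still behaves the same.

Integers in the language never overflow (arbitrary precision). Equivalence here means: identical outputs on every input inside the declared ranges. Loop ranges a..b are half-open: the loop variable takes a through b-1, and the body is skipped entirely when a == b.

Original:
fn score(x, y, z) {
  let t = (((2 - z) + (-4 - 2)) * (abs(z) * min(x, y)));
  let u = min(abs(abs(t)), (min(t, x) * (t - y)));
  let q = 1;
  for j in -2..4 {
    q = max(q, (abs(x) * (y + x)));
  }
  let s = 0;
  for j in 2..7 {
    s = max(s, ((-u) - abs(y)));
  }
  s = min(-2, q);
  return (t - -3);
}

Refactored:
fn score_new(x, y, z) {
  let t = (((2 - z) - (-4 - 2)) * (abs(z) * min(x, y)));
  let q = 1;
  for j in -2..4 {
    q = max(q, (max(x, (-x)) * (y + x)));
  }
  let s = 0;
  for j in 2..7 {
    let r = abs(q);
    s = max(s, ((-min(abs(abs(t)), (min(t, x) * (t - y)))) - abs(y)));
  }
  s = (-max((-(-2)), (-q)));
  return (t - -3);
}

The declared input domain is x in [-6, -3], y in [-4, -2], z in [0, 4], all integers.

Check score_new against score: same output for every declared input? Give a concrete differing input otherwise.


Evaluate both at x=-6, y=-4, z=1.
score: t becomes 30; next u becomes -204; next q becomes 1; next at j=-2:; next q becomes 1; next at j=-1:; next q becomes 1; next at j=0:; next q becomes 1; next at j=1:; next q becomes 1; next at j=2:; next q becomes 1; next at j=3:; next q becomes 1; next s becomes 0; next at j=2:; next s becomes 200; next at j=3:; next s becomes 200; next at j=4:; next s becomes 200; next at j=5:; next s becomes 200; next at j=6:; next s becomes 200; next s becomes -2; next final value 33
score_new: t becomes -42; next q becomes 1; next at j=-2:; next q becomes 1; next at j=-1:; next q becomes 1; next at j=0:; next q becomes 1; next at j=1:; next q becomes 1; next at j=2:; next q becomes 1; next at j=3:; next q becomes 1; next s becomes 0; next at j=2:; next r becomes 1; next s becomes 0; next at j=3:; next r becomes 1; next s becomes 0; next at j=4:; next r becomes 1; next s becomes 0; next at j=5:; next r becomes 1; next s becomes 0; next at j=6:; next r becomes 1; next s becomes 0; next s becomes -2; next final value -39
33 and -39 differ, so these are not the same function on this domain.
verdict: not equivalent; witness: x=-6, y=-4, z=1


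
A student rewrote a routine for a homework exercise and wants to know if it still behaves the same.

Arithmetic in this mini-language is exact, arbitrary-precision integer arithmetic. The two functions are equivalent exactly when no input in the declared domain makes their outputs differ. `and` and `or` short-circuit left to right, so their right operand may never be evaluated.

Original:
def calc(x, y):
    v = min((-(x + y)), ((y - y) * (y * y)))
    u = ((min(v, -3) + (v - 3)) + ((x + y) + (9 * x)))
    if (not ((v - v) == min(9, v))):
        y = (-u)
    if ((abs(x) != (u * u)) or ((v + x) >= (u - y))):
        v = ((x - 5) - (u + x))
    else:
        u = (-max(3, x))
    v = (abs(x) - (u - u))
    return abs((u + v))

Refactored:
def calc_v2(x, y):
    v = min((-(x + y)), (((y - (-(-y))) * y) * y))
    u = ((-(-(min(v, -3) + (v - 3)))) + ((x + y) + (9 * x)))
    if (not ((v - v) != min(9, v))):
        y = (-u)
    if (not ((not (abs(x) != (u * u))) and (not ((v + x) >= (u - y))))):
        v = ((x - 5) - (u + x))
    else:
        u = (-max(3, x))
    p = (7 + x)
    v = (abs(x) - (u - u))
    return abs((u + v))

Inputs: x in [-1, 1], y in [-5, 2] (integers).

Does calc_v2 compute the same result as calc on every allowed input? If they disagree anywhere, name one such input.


These are not equivalent — on x=1, y=-5 the outputs split (2 vs 0).
calc: v = 0; u = -1; (not ((v - v) == min(9, v))) -> false; ((abs(x) != (u * u)) or ((v + x) >= (u - y))) -> false; u = -3; v = 1; return 2
calc_v2: v = 0; u = -1; (not ((v - v) != min(9, v))) -> true; y = 1; (not ((not (abs(x) != (u * u))) and (not ((v + x) >= (u - y))))) -> true; v = -4; p = 8; v = 1; return 0
verdict: not equivalent; witness: x=1, y=-5


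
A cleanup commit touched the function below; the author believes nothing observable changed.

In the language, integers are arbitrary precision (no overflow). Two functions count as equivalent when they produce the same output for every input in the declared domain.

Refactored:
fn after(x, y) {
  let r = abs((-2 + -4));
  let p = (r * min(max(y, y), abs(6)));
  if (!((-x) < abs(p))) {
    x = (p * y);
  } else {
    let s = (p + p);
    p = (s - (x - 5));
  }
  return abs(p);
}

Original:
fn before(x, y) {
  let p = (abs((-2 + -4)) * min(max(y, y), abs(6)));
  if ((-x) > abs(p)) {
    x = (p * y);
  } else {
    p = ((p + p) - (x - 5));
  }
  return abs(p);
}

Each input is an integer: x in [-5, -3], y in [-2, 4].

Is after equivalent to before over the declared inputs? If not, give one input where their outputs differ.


Equivalent. There is a behavioral-looking edit here, yet the outcome never shifts on this domain.
Checked all 21 inputs in the declared domain: the outputs agree on every one.
One worked example (x=-5, y=-1) — before: p becomes -6; next ((-x) > abs(p)) evaluates to false; next p becomes -2; next final value 2; after: r becomes 6; next p becomes -6; next (!((-x) < abs(p))) evaluates to false; next s becomes -12; next p becomes -2; next final value 2; agreement on 2.
verdict: equivalent


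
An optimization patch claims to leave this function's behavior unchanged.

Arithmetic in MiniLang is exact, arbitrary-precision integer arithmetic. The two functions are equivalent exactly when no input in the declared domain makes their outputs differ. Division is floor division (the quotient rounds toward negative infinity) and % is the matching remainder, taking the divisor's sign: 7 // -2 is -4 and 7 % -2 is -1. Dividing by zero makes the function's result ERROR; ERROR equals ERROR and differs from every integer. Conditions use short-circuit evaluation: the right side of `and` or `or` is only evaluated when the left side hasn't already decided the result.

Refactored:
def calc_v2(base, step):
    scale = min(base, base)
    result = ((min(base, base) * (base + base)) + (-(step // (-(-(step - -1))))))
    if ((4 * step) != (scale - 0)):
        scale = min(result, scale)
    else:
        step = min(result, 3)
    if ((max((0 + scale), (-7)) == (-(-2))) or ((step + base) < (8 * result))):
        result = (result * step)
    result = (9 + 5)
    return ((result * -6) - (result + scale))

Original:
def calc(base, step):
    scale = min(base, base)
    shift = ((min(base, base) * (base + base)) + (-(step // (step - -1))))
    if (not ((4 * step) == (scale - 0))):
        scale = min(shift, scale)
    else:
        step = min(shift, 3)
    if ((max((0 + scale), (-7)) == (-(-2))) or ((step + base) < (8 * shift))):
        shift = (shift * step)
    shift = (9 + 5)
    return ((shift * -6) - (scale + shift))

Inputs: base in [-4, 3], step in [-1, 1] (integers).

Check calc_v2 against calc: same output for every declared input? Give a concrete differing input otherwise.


The two are interchangeable: comparison usage differs, plus local variable names differ, plus boolean connective usage differs, and every declared input agrees.
Spot check at base=3, step=0 — calc: scale := 3 | shift := 18 | (not ((4 * step) == (scale - 0))): true | scale := 3 | ((max((0 + scale), (-7)) == (-(-2))) or ((step + base) < (8 * shift))): true | shift := 0 | shift := 14 | result -101. calc_v2: scale := 3 | result := 18 | ((4 * step) != (scale - 0)): true | scale := 3 | ((max((0 + scale), (-7)) == (-(-2))) or ((step + base) < (8 * result))): true | result := 0 | result := 14 | result -101. Both give -101.
Sweeping the whole domain (24 inputs) finds no disagreement.
verdict: equivalent


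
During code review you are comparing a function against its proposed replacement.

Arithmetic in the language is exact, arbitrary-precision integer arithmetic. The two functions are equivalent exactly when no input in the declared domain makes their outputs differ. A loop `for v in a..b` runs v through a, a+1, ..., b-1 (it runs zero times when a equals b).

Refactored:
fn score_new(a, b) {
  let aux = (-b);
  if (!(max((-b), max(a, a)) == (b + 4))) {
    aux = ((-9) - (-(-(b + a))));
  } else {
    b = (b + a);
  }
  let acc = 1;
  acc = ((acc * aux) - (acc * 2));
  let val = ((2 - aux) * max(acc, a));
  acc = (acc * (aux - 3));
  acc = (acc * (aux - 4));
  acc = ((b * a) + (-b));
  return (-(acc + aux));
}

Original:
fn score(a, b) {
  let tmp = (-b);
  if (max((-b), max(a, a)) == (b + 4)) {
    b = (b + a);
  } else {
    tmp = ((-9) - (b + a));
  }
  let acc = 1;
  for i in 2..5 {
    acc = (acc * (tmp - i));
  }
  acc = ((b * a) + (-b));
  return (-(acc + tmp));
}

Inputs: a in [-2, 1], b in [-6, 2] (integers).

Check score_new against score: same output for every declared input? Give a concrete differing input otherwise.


Although arithmetic usage differs, loop structure differs, min/max/abs usage differs, statement counts differ, constant usage differs, local variable names differ, boolean connective usage differs, 36/36 inputs agree.
verdict: equivalent


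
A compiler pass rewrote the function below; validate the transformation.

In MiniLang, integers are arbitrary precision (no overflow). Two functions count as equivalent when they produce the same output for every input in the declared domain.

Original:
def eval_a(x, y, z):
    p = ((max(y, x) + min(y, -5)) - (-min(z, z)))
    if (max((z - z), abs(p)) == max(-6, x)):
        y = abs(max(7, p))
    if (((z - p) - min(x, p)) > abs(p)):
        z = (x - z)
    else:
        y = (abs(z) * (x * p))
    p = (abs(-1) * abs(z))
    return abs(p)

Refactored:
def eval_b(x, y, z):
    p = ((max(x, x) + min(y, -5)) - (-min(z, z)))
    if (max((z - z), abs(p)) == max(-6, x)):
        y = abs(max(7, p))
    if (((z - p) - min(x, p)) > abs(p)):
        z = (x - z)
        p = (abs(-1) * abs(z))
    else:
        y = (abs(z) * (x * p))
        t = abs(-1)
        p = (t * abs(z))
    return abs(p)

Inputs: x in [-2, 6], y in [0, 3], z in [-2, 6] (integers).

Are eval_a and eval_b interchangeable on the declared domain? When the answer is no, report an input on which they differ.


At x=-2, y=3, z=6: eval_a gives 6, eval_b gives 8.
verdict: not equivalent; witness: x=-2, y=3, z=6


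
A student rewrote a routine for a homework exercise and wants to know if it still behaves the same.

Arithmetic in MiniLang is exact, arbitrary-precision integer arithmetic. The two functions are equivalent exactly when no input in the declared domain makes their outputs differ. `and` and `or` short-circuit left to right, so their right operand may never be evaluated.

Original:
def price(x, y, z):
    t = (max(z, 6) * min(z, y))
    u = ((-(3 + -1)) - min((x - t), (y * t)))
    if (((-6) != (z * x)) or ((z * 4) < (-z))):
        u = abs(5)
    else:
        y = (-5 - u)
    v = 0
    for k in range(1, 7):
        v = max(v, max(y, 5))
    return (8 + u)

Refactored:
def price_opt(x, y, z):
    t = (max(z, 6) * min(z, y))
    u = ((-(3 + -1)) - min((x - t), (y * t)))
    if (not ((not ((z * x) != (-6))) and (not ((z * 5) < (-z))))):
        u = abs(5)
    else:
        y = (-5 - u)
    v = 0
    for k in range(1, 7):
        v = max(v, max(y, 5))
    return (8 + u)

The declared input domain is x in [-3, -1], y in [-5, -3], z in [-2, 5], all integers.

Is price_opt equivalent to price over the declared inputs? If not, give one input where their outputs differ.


Equivalent. Although `4` became `5`, no input in the stated domain can expose it.
Checked all 72 inputs in the declared domain: the outputs agree on every one.
As a probe, take x=-2, y=-5, z=5: price runs t = -30; u = -30; (((-6) != (z * x)) or ((z * 4) < (-z))) -> true; u = 5; v = 0; [k=1]; v = 5; [k=2]; v = 5; [k=3]; v = 5; [k=4]; v = 5; [k=5]; v = 5; [k=6]; v = 5; return 13; price_opt runs t = -30; u = -30; (not ((not ((z * x) != (-6))) and (not ((z * 5) < (-z))))) -> true; u = 5; v = 0; [k=1]; v = 5; [k=2]; v = 5; [k=3]; v = 5; [k=4]; v = 5; [k=5]; v = 5; [k=6]; v = 5; return 13; both end at 13.
verdict: equivalent


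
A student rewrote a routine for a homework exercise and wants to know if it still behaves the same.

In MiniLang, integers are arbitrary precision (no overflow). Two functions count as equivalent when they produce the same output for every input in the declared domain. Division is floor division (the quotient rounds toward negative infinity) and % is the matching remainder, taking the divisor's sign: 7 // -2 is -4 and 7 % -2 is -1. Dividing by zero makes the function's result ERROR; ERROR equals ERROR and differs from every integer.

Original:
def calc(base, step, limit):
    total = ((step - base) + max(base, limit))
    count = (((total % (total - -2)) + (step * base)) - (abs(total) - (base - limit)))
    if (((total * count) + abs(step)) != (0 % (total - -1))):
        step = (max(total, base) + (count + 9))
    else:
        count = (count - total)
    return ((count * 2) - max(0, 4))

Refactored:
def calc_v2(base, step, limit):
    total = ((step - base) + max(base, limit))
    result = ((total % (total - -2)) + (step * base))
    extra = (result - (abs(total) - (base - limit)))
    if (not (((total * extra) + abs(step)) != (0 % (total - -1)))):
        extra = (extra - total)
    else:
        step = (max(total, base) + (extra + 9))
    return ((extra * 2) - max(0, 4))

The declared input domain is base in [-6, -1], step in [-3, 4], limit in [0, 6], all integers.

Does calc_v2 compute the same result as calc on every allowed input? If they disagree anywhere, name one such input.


Equivalent — the differences include statement counts differ; local variable names differ; boolean connective usage differs, yet no declared input distinguishes the two.
Spot check at base=-3, step=-3, limit=4 — calc: total := 4 | count := 2 | (((total * count) + abs(step)) != (0 % (total - -1))): true | step := 15 | result 0. calc_v2: total := 4 | result := 13 | extra := 2 | (not (((total * extra) + abs(step)) != (0 % (total - -1)))): false | step := 15 | result 0. Both give 0.
Checked all 336 inputs in the declared domain: the outputs agree on every one.
verdict: equivalent


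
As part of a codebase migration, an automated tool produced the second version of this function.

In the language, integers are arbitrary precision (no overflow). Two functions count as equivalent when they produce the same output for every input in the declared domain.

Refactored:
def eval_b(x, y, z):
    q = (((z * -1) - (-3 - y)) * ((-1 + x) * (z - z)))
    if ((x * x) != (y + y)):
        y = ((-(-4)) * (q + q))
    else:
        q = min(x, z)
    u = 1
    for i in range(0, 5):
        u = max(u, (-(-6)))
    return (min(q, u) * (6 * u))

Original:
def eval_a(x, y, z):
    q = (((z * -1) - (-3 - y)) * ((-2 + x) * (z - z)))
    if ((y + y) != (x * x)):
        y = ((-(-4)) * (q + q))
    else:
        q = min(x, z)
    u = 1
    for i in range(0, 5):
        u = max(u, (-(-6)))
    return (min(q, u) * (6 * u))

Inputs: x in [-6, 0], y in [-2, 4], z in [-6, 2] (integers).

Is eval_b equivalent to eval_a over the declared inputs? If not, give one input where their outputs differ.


Equivalent. Although `-2` became `-1`, no input in the stated domain can expose it.
Every one of the 441 inputs gives matching results.
As a probe, take x=-6, y=1, z=-5: eval_a runs q becomes 0; next ((y + y) != (x * x)) evaluates to true; next y becomes 0; next u becomes 1; next at i=0:; next u becomes 6; next at i=1:; next u becomes 6; next at i=2:; next u becomes 6; next at i=3:; next u becomes 6; next at i=4:; next u becomes 6; next final value 0; eval_b runs q becomes 0; next ((x * x) != (y + y)) evaluates to true; next y becomes 0; next u becomes 1; next at i=0:; next u becomes 6; next at i=1:; next u becomes 6; next at i=2:; next u becomes 6; next at i=3:; next u becomes 6; next at i=4:; next u becomes 6; next final value 0; both end at 0.
verdict: equivalent


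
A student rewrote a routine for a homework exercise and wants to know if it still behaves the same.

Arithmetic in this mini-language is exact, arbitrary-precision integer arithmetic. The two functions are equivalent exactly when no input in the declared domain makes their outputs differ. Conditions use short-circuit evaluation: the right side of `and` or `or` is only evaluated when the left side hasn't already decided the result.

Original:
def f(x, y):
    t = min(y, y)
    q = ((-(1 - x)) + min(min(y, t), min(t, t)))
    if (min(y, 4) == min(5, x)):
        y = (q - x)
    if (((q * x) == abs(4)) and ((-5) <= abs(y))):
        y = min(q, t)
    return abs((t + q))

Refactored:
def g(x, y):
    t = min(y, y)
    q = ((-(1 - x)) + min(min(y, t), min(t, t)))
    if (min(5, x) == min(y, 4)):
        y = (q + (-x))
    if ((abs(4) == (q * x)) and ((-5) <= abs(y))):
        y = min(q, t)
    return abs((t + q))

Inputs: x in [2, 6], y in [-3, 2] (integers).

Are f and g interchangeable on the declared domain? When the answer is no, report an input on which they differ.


Behavior is preserved: although arithmetic usage differs, the outputs never diverge.
Spot check at x=3, y=0 — f: t becomes 0; next q becomes 2; next (min(y, 4) == min(5, x)) evaluates to false; next (((q * x) == abs(4)) and ((-5) <= abs(y))) evaluates to false; next final value 2. g: t becomes 0; next q becomes 2; next (min(5, x) == min(y, 4)) evaluates to false; next ((abs(4) == (q * x)) and ((-5) <= abs(y))) evaluates to false; next final value 2. Both give 2.
Across all 30 domain points the two functions coincide.
verdict: equivalent


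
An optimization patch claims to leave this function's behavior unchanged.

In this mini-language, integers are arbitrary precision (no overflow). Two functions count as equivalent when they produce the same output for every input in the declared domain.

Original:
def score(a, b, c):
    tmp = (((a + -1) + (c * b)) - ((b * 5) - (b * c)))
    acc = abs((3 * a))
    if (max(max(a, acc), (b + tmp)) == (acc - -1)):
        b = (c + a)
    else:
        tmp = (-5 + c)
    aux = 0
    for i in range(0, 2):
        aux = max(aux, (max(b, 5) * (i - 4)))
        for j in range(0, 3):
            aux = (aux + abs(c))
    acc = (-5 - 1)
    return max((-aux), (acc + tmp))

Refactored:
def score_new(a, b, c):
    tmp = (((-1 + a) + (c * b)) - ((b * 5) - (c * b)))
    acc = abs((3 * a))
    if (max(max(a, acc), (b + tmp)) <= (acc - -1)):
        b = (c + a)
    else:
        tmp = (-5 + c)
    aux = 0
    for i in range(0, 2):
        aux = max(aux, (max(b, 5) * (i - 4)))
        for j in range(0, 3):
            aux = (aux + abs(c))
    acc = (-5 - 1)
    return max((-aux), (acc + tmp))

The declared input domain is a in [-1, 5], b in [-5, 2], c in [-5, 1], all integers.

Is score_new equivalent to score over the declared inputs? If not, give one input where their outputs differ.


These are not equivalent — on a=-1, b=-2, c=1 the outputs split (-6 vs -2).
score: tmp=4, then acc=3, then (max(max(a, acc), (b + tmp)) == (acc - -1)) is false, then tmp=-4, then aux=0, then (i=0), then aux=0, then (j=0), then aux=1, then (j=1), then aux=2, then (j=2), then aux=3, then (i=1), then aux=3, then (j=0), then aux=4, then (j=1), then aux=5, then (j=2), then aux=6, then acc=-6, then returns -6
score_new: tmp=4, then acc=3, then (max(max(a, acc), (b + tmp)) <= (acc - -1)) is true, then b=0, then aux=0, then (i=0), then aux=0, then (j=0), then aux=1, then (j=1), then aux=2, then (j=2), then aux=3, then (i=1), then aux=3, then (j=0), then aux=4, then (j=1), then aux=5, then (j=2), then aux=6, then acc=-6, then returns -2
verdict: not equivalent; witness: a=-1, b=-2, c=1


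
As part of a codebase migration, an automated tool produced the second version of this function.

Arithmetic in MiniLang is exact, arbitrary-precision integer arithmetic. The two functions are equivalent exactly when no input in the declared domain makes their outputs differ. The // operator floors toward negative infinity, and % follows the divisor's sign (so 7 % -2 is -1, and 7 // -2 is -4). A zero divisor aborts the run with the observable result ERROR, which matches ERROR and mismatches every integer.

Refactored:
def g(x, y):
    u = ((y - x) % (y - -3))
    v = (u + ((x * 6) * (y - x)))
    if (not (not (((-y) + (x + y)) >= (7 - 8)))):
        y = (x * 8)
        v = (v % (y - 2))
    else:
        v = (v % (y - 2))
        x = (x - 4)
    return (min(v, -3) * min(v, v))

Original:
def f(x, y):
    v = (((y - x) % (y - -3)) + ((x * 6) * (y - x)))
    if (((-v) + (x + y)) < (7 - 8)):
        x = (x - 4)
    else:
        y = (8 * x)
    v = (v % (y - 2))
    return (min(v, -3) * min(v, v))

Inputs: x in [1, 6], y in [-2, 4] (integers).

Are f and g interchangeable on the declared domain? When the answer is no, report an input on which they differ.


Evaluate both at x=1, y=2.
f: v=7, then (((-v) + (x + y)) < (7 - 8)) is true, then x=-3, then a zero divisor aborts: ERROR
g: u=1, then v=7, then (not (not (((-y) + (x + y)) >= (7 - 8)))) is true, then y=8, then v=1, then returns -3
ERROR != -3, so the rewrite changes behavior.
verdict: not equivalent; witness: x=1, y=2


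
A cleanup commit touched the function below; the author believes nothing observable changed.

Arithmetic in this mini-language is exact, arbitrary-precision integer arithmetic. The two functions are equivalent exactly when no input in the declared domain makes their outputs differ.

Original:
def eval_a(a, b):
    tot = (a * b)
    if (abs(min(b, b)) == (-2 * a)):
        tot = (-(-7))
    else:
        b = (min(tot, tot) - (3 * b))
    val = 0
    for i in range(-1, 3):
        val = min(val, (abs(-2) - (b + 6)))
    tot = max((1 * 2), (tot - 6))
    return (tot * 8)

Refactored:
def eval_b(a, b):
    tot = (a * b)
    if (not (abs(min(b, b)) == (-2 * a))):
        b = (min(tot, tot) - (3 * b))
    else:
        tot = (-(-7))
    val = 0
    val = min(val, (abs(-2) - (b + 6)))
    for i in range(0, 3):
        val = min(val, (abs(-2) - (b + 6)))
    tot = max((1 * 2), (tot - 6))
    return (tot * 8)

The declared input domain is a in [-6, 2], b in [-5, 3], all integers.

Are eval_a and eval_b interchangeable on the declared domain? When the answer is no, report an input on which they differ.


Reading the diff, among the changes: loop structure differs, plus arithmetic usage differs, plus min/max/abs usage differs, plus constant usage differs, plus statement counts differ, plus boolean connective usage differs.
As a probe, take a=0, b=-5: eval_a runs tot becomes 0; next (abs(min(b, b)) == (-2 * a)) evaluates to false; next b becomes 15; next val becomes 0; next at i=-1:; next val becomes -19; next at i=0:; next val becomes -19; next at i=1:; next val becomes -19; next at i=2:; next val becomes -19; next tot becomes 2; next final value 16; eval_b runs tot becomes 0; next (not (abs(min(b, b)) == (-2 * a))) evaluates to true; next b becomes 15; next val becomes 0; next val becomes -19; next at i=0:; next val becomes -19; next at i=1:; next val becomes -19; next at i=2:; next val becomes -19; next tot becomes 2; next final value 16; both end at 16.
Checked all 81 inputs in the declared domain: the outputs agree on every one.
verdict: equivalent


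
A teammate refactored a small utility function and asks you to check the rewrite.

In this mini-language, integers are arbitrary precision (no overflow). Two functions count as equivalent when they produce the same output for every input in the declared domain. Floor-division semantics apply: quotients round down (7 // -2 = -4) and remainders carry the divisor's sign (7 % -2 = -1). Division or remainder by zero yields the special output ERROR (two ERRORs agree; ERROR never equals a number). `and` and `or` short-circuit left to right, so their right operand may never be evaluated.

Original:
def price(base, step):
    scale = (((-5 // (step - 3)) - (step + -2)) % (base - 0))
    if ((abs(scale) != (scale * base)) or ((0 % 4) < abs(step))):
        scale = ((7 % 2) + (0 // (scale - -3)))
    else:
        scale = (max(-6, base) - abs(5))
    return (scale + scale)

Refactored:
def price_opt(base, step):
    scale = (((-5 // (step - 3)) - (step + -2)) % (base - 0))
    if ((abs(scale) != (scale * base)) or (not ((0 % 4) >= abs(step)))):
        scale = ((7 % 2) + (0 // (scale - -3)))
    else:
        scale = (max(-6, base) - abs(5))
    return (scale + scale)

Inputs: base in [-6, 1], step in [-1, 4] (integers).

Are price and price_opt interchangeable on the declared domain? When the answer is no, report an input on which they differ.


Differences: comparison usage differs; boolean connective usage differs — yet all 48 inputs agree.
verdict: equivalent
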